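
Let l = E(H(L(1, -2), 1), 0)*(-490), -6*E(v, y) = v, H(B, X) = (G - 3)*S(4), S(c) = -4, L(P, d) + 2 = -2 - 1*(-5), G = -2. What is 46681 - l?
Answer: 135143/3 ≈ 45048.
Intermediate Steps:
L(P, d) = 1 (L(P, d) = -2 + (-2 - 1*(-5)) = -2 + (-2 + 5) = -2 + 3 = 1)
H(B, X) = 20 (H(B, X) = (-2 - 3)*(-4) = -5*(-4) = 20)
E(v, y) = -v/6
l = 4900/3 (l = -1/6*20*(-490) = -10/3*(-490) = 4900/3 ≈ 1633.3)
46681 - l = 46681 - 1*4900/3 = 46681 - 4900/3 = 135143/3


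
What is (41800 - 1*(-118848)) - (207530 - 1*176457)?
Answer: 129575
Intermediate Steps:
(41800 - 1*(-118848)) - (207530 - 1*176457) = (41800 + 118848) - (207530 - 176457) = 160648 - 1*31073 = 160648 - 31073 = 129575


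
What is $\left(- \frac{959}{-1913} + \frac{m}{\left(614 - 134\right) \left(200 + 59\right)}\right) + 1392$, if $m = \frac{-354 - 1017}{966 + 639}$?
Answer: $\frac{177176191801759}{127235925600} \approx 1392.5$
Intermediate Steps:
$m = - \frac{457}{535}$ ($m = - \frac{1371}{1605} = \left(-1371\right) \frac{1}{1605} = - \frac{457}{535} \approx -0.85421$)
$\left(- \frac{959}{-1913} + \frac{m}{\left(614 - 134\right) \left(200 + 59\right)}\right) + 1392 = \left(- \frac{959}{-1913} - \frac{457}{535 \left(614 - 134\right) \left(200 + 59\right)}\right) + 1392 = \left(\left(-959\right) \left(- \frac{1}{1913}\right) - \frac{457}{535 \cdot 480 \cdot 259}\right) + 1392 = \left(\frac{959}{1913} - \frac{457}{535 \cdot 124320}\right) + 1392 = \left(\frac{959}{1913} - \frac{457}{66511200}\right) + 1392 = \frac{63783366559}{127235925600} + 1392 = \frac{177176191801759}{127235925600}$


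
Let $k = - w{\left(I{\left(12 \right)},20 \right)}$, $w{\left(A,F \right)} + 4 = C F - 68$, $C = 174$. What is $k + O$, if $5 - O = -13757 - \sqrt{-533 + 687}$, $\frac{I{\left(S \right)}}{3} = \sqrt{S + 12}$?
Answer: $10354 + \sqrt{154} \approx 10366.0$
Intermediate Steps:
$I{\left(S \right)} = 3 \sqrt{12 + S}$ ($I{\left(S \right)} = 3 \sqrt{S + 12} = 3 \sqrt{12 + S}$)
$w{\left(A,F \right)} = -72 + 174 F$ ($w{\left(A,F \right)} = -4 + \left(174 F - 68\right) = -4 + \left(-68 + 174 F\right) = -72 + 174 F$)
$k = -3408$ ($k = - (-72 + 174 \cdot 20) = - (-72 + 3480) = \left(-1\right) 3408 = -3408$)
$O = 13762 + \sqrt{154}$ ($O = 5 - \left(-13757 - \sqrt{-533 + 687}\right) = 5 - \left(-13757 - \sqrt{154}\right) = 5 + \left(13757 + \sqrt{154}\right) = 13762 + \sqrt{154} \approx 13774.0$)
$k + O = -3408 + \left(13762 + \sqrt{154}\right) = 10354 + \sqrt{154}$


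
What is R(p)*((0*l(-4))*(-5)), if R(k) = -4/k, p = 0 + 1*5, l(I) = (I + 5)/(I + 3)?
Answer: 0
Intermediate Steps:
l(I) = (5 + I)/(3 + I)
p = 5 (p = 0 + 5 = 5)
R(p)*((0*l(-4))*(-5)) = (-4/5)*((0*((5 - 4)/(3 - 4)))*(-5)) = (-4*⅕)*((0*(1/(-1)))*(-5)) = -4*0*(-1*1)*(-5)/5 = -4*0*(-1)*(-5)/5 = -0*(-5) = -⅘*0 = 0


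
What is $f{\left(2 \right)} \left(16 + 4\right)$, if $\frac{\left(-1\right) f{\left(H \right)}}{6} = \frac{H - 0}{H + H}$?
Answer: $-60$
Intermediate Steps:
$f{\left(H \right)} = -3$ ($f{\left(H \right)} = - 6 \frac{H - 0}{H + H} = - 6 \frac{H + \left(-3 + 3\right)}{2 H} = - 6 \left(H + 0\right) \frac{1}{2 H} = - 6 H \frac{1}{2 H} = \left(-6\right) \frac{1}{2} = -3$)
$f{\left(2 \right)} \left(16 + 4\right) = - 3 \left(16 + 4\right) = \left(-3\right) 20 = -60$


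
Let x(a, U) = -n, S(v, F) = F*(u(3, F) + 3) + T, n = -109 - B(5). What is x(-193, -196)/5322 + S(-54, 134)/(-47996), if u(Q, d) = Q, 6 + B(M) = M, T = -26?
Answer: 86921/21286226 ≈ 0.0040834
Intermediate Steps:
B(M) = -6 + M
n = -108 (n = -109 - (-6 + 5) = -109 - 1*(-1) = -109 + 1 = -108)
S(v, F) = -26 + 6*F (S(v, F) = F*(3 + 3) - 26 = F*6 - 26 = 6*F - 26 = -26 + 6*F)
x(a, U) = 108 (x(a, U) = -1*(-108) = 108)
x(-193, -196)/5322 + S(-54, 134)/(-47996) = 108/5322 + (-26 + 6*134)/(-47996) = 108*(1/5322) + (-26 + 804)*(-1/47996) = 18/887 + 778*(-1/47996) = 18/887 - 389/23998 = 86921/21286226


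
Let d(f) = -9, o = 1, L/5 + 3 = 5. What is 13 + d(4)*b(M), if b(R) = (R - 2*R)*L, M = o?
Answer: 103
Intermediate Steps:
L = 10 (L = -15 + 5*5 = -15 + 25 = 10)
M = 1
b(R) = -10*R (b(R) = (R - 2*R)*10 = -R*10 = -10*R)
13 + d(4)*b(M) = 13 - (-90) = 13 - 9*(-10) = 13 + 90 = 103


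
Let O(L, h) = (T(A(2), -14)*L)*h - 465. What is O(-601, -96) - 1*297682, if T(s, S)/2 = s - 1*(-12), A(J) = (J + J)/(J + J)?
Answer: 1201949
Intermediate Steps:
A(J) = 1 (A(J) = (2*J)/((2*J)) = (2*J)*(1/(2*J)) = 1)
T(s, S) = 24 + 2*s (T(s, S) = 2*(s - 1*(-12)) = 2*(s + 12) = 2*(12 + s) = 24 + 2*s)
O(L, h) = -465 + 26*L*h (O(L, h) = ((24 + 2*1)*L)*h - 465 = ((24 + 2)*L)*h - 465 = (26*L)*h - 465 = 26*L*h - 465 = -465 + 26*L*h)
O(-601, -96) - 1*297682 = (-465 + 26*(-601)*(-96)) - 1*297682 = (-465 + 1500096) - 297682 = 1499631 - 297682 = 1201949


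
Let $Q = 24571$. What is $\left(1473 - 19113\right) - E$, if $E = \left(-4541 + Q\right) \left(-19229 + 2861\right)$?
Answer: $327833400$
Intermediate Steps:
$E = -327851040$ ($E = \left(-4541 + 24571\right) \left(-19229 + 2861\right) = 20030 \left(-16368\right) = -327851040$)
$\left(1473 - 19113\right) - E = \left(1473 - 19113\right) - -327851040 = -17640 + 327851040 = 327833400$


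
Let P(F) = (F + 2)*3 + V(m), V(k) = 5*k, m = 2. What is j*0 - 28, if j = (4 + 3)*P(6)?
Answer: -28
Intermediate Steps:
P(F) = 16 + 3*F (P(F) = (F + 2)*3 + 5*2 = (2 + F)*3 + 10 = (6 + 3*F) + 10 = 16 + 3*F)
j = 238 (j = (4 + 3)*(16 + 3*6) = 7*(16 + 18) = 7*34 = 238)
j*0 - 28 = 238*0 - 28 = 0 - 28 = -28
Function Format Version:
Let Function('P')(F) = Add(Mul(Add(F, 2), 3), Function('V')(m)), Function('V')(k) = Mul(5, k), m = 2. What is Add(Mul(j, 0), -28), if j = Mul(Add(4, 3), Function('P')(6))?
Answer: -28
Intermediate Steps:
Function('P')(F) = Add(16, Mul(3, F)) (Function('P')(F) = Add(Mul(Add(F, 2), 3), Mul(5, 2)) = Add(Mul(Add(2, F), 3), 10) = Add(Add(6, Mul(3, F)), 10) = Add(16, Mul(3, F)))
j = 238 (j = Mul(Add(4, 3), Add(16, Mul(3, 6))) = Mul(7, Add(16, 18)) = Mul(7, 34) = 238)
Add(Mul(j, 0), -28) = Add(Mul(238, 0), -28) = Add(0, -28) = -28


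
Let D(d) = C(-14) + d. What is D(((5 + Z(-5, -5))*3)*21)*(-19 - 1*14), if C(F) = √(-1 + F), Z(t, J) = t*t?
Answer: -62370 - 33*I*√15 ≈ -62370.0 - 127.81*I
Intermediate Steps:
Z(t, J) = t²
D(d) = d + I*√15 (D(d) = √(-1 - 14) + d = √(-15) + d = I*√15 + d = d + I*√15)
D(((5 + Z(-5, -5))*3)*21)*(-19 - 1*14) = (((5 + (-5)²)*3)*21 + I*√15)*(-19 - 1*14) = (((5 + 25)*3)*21 + I*√15)*(-19 - 14) = ((30*3)*21 + I*√15)*(-33) = (90*21 + I*√15)*(-33) = (1890 + I*√15)*(-33) = -62370 - 33*I*√15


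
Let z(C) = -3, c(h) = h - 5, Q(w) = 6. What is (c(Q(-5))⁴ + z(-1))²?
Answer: 4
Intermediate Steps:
c(h) = -5 + h
(c(Q(-5))⁴ + z(-1))² = ((-5 + 6)⁴ - 3)² = (1⁴ - 3)² = (1 - 3)² = (-2)² = 4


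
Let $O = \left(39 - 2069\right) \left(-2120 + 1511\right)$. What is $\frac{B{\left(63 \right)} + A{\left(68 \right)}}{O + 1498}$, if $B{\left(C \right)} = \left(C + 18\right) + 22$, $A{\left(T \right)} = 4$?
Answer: $\frac{107}{1237768} \approx 8.6446 \cdot 10^{-5}$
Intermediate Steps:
$O = 1236270$ ($O = \left(-2030\right) \left(-609\right) = 1236270$)
$B{\left(C \right)} = 40 + C$ ($B{\left(C \right)} = \left(18 + C\right) + 22 = 40 + C$)
$\frac{B{\left(63 \right)} + A{\left(68 \right)}}{O + 1498} = \frac{\left(40 + 63\right) + 4}{1236270 + 1498} = \frac{103 + 4}{1237768} = 107 \cdot \frac{1}{1237768} = \frac{107}{1237768}$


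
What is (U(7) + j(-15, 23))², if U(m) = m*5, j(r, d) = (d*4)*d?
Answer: 4626801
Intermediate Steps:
j(r, d) = 4*d² (j(r, d) = (4*d)*d = 4*d²)
U(m) = 5*m
(U(7) + j(-15, 23))² = (5*7 + 4*23²)² = (35 + 4*529)² = (35 + 2116)² = 2151² = 4626801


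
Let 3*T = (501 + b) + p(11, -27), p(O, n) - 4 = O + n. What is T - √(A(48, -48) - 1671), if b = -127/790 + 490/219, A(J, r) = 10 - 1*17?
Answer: 84961177/519030 - I*√1678 ≈ 163.69 - 40.963*I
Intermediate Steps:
A(J, r) = -7 (A(J, r) = 10 - 17 = -7)
p(O, n) = 4 + O + n (p(O, n) = 4 + (O + n) = 4 + O + n)
b = 359287/173010 (b = -127*1/790 + 490*(1/219) = -127/790 + 490/219 = 359287/173010 ≈ 2.0767)
T = 84961177/519030 (T = ((501 + 359287/173010) + (4 + 11 - 27))/3 = (87037297/173010 - 12)/3 = (⅓)*(84961177/173010) = 84961177/519030 ≈ 163.69)
T - √(A(48, -48) - 1671) = 84961177/519030 - √(-7 - 1671) = 84961177/519030 - √(-1678) = 84961177/519030 - I*√1678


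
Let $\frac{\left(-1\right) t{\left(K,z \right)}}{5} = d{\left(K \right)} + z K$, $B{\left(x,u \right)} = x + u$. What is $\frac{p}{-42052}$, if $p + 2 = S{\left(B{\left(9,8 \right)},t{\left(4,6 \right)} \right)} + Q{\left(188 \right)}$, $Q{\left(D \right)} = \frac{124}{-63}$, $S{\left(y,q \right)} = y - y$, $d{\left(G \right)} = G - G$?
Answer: $\frac{125}{1324638} \approx 9.4365 \cdot 10^{-5}$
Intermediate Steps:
$B{\left(x,u \right)} = u + x$
$d{\left(G \right)} = 0$
$t{\left(K,z \right)} = - 5 K z$ ($t{\left(K,z \right)} = - 5 \left(0 + z K\right) = - 5 \left(0 + K z\right) = - 5 K z$)
$S{\left(y,q \right)} = 0$
$Q{\left(D \right)} = - \frac{124}{63}$ ($Q{\left(D \right)} = 124 \left(- \frac{1}{63}\right) = - \frac{124}{63}$)
$p = - \frac{250}{63}$ ($p = -2 + \left(0 - \frac{124}{63}\right) = -2 - \frac{124}{63} = - \frac{250}{63} \approx -3.9683$)
$\frac{p}{-42052} = - \frac{250}{63 \left(-42052\right)} = \left(- \frac{250}{63}\right) \left(- \frac{1}{42052}\right) = \frac{125}{1324638}$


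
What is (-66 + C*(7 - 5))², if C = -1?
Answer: 4624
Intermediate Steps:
(-66 + C*(7 - 5))² = (-66 - (7 - 5))² = (-66 - 1*2)² = (-66 - 2)² = (-68)² = 4624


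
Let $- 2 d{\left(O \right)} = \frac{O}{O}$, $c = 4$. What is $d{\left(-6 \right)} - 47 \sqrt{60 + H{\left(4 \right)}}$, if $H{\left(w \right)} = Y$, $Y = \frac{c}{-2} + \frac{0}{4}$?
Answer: $- \frac{1}{2} - 47 \sqrt{58} \approx -358.44$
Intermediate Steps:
$Y = -2$ ($Y = \frac{4}{-2} + \frac{0}{4} = 4 \left(- \frac{1}{2}\right) + 0 \cdot \frac{1}{4} = -2 + 0 = -2$)
$H{\left(w \right)} = -2$
$d{\left(O \right)} = - \frac{1}{2}$ ($d{\left(O \right)} = - \frac{O \frac{1}{O}}{2} = \left(- \frac{1}{2}\right) 1 = - \frac{1}{2}$)
$d{\left(-6 \right)} - 47 \sqrt{60 + H{\left(4 \right)}} = - \frac{1}{2} - 47 \sqrt{60 - 2} = - \frac{1}{2} - 47 \sqrt{58}$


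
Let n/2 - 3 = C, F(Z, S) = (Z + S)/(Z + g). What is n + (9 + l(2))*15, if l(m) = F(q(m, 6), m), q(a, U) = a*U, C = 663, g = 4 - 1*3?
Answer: 19281/13 ≈ 1483.2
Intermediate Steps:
g = 1 (g = 4 - 3 = 1)
q(a, U) = U*a
F(Z, S) = (S + Z)/(1 + Z) (F(Z, S) = (Z + S)/(Z + 1) = (S + Z)/(1 + Z))
l(m) = 7*m/(1 + 6*m) (l(m) = (m + 6*m)/(1 + 6*m) = (7*m)/(1 + 6*m) = 7*m/(1 + 6*m))
n = 1332 (n = 6 + 2*663 = 6 + 1326 = 1332)
n + (9 + l(2))*15 = 1332 + (9 + 7*2/(1 + 6*2))*15 = 1332 + (9 + 7*2/(1 + 12))*15 = 1332 + (9 + 7*2/13)*15 = 1332 + (9 + 7*2*(1/13))*15 = 1332 + (9 + 14/13)*15 = 1332 + (131/13)*15 = 1332 + 1965/13 = 19281/13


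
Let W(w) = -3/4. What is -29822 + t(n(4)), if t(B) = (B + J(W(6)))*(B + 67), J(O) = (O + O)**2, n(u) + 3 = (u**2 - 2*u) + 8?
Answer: -28602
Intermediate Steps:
W(w) = -3/4 (W(w) = -3*1/4 = -3/4)
n(u) = 5 + u**2 - 2*u (n(u) = -3 + ((u**2 - 2*u) + 8) = -3 + (8 + u**2 - 2*u) = 5 + u**2 - 2*u)
J(O) = 4*O**2 (J(O) = (2*O)**2 = 4*O**2)
t(B) = (67 + B)*(9/4 + B) (t(B) = (B + 4*(-3/4)**2)*(B + 67) = (B + 4*(9/16))*(67 + B) = (B + 9/4)*(67 + B) = (9/4 + B)*(67 + B) = (67 + B)*(9/4 + B))
-29822 + t(n(4)) = -29822 + (603/4 + (5 + 4**2 - 2*4)**2 + 277*(5 + 4**2 - 2*4)/4) = -29822 + (603/4 + (5 + 16 - 8)**2 + 277*(5 + 16 - 8)/4) = -29822 + (603/4 + 13**2 + (277/4)*13) = -29822 + (603/4 + 169 + 3601/4) = -29822 + 1220 = -28602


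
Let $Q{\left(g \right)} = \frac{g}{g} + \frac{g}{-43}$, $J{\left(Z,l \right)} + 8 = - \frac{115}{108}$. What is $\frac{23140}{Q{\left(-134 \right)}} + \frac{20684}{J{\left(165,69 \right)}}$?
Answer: $\frac{578729236}{173283} \approx 3339.8$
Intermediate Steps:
$J{\left(Z,l \right)} = - \frac{979}{108}$ ($J{\left(Z,l \right)} = -8 - \frac{115}{108} = - \frac{979}{108}$)
$Q{\left(g \right)} = 1 - \frac{g}{43}$ ($Q{\left(g \right)} = 1 + g \left(- \frac{1}{43}\right) = 1 - \frac{g}{43}$)
$\frac{23140}{Q{\left(-134 \right)}} + \frac{20684}{J{\left(165,69 \right)}} = \frac{23140}{1 - - \frac{134}{43}} + \frac{20684}{- \frac{979}{108}} = \frac{23140}{1 + \frac{134}{43}} + 20684 \left(- \frac{108}{979}\right) = \frac{23140}{\frac{177}{43}} - \frac{2233872}{979} = 23140 \cdot \frac{43}{177} - \frac{2233872}{979} = \frac{995020}{177} - \frac{2233872}{979} = \frac{578729236}{173283}$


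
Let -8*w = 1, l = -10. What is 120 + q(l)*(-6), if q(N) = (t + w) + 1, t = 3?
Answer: 387/4 ≈ 96.750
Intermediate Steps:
w = -⅛ (w = -⅛*1 = -⅛ ≈ -0.12500)
q(N) = 31/8 (q(N) = (3 - ⅛) + 1 = 23/8 + 1 = 31/8)
120 + q(l)*(-6) = 120 + (31/8)*(-6) = 120 - 93/4 = 387/4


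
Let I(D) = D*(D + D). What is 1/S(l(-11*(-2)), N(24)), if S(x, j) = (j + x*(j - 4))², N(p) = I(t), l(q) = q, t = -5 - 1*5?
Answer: 1/20358144 ≈ 4.9120e-8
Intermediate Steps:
t = -10 (t = -5 - 5 = -10)
I(D) = 2*D² (I(D) = D*(2*D) = 2*D²)
N(p) = 200 (N(p) = 2*(-10)² = 2*100 = 200)
S(x, j) = (j + x*(-4 + j))²
1/S(l(-11*(-2)), N(24)) = 1/((200 - (-44)*(-2) + 200*(-11*(-2)))²) = 1/((200 - 4*22 + 200*22)²) = 1/((200 - 88 + 4400)²) = 1/(4512²) = 1/20358144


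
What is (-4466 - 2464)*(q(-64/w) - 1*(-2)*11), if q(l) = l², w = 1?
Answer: -28537740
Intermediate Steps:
(-4466 - 2464)*(q(-64/w) - 1*(-2)*11) = (-4466 - 2464)*((-64/1)² - 1*(-2)*11) = -6930*((-64*1)² + 2*11) = -6930*((-64)² + 22) = -6930*(4096 + 22) = -6930*4118 = -28537740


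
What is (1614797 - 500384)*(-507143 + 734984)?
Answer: 253908972333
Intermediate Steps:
(1614797 - 500384)*(-507143 + 734984) = 1114413*227841 = 253908972333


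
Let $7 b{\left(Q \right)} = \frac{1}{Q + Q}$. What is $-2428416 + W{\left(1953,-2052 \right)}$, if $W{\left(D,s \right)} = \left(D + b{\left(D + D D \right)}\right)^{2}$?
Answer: $\frac{3955560578220658647241}{2854366112407824} \approx 1.3858 \cdot 10^{6}$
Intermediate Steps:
$b{\left(Q \right)} = \frac{1}{14 Q}$ ($b{\left(Q \right)} = \frac{1}{7 \left(Q + Q\right)} = \frac{1}{7 \cdot 2 Q} = \frac{\frac{1}{2} \frac{1}{Q}}{7} = \frac{1}{14 Q}$)
$W{\left(D,s \right)} = \left(D + \frac{1}{14 \left(D + D^{2}\right)}\right)^{2}$ ($W{\left(D,s \right)} = \left(D + \frac{1}{14 \left(D + D D\right)}\right)^{2} = \left(D + \frac{1}{14 \left(D + D^{2}\right)}\right)^{2}$)
$-2428416 + W{\left(1953,-2052 \right)} = -2428416 + \left(1953 + \frac{1}{14 \cdot 1953 \left(1 + 1953\right)}\right)^{2} = -2428416 + \left(1953 + \frac{1}{14} \cdot \frac{1}{1953} \cdot \frac{1}{1954}\right)^{2} = -2428416 + \left(1953 + \frac{1}{53426268}\right)^{2} = -2428416 + \left(\frac{104341501405}{53426268}\right)^{2} = -2428416 + \frac{10887148915449616974025}{2854366112407824} = \frac{3955560578220658647241}{2854366112407824}$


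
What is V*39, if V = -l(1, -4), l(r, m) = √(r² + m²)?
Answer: -39*√17 ≈ -160.80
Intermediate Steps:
l(r, m) = √(m² + r²)
V = -√17 (V = -√((-4)² + 1²) = -√(16 + 1) = -√17 ≈ -4.1231)
V*39 = -√17*39 = -39*√17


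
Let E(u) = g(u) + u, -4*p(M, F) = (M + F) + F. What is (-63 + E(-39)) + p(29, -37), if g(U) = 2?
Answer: -355/4 ≈ -88.750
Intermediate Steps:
p(M, F) = -F/2 - M/4 (p(M, F) = -((M + F) + F)/4 = -((F + M) + F)/4 = -(M + 2*F)/4 = -F/2 - M/4)
E(u) = 2 + u
(-63 + E(-39)) + p(29, -37) = (-63 + (2 - 39)) + (-½*(-37) - ¼*29) = (-63 - 37) + (37/2 - 29/4) = -100 + 45/4 = -355/4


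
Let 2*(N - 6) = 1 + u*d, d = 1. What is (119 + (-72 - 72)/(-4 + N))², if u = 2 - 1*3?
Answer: 2209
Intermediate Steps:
u = -1 (u = 2 - 3 = -1)
N = 6 (N = 6 + (1 - 1*1)/2 = 6 + (1 - 1)/2 = 6 + (½)*0 = 6 + 0 = 6)
(119 + (-72 - 72)/(-4 + N))² = (119 + (-72 - 72)/(-4 + 6))² = (119 - 144/2)² = (119 - 144*½)² = (119 - 72)² = 47² = 2209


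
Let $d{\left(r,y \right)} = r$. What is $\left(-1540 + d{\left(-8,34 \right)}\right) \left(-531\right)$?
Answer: $821988$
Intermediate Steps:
$\left(-1540 + d{\left(-8,34 \right)}\right) \left(-531\right) = \left(-1540 - 8\right) \left(-531\right) = \left(-1548\right) \left(-531\right) = 821988$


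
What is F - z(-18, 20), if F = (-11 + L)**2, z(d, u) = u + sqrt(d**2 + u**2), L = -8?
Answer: 341 - 2*sqrt(181) ≈ 314.09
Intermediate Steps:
F = 361 (F = (-11 - 8)**2 = (-19)**2 = 361)
F - z(-18, 20) = 361 - (20 + sqrt((-18)**2 + 20**2)) = 361 - (20 + sqrt(324 + 400)) = 361 - (20 + sqrt(724)) = 361 - (20 + 2*sqrt(181)) = 361 + (-20 - 2*sqrt(181)) = 341 - 2*sqrt(181)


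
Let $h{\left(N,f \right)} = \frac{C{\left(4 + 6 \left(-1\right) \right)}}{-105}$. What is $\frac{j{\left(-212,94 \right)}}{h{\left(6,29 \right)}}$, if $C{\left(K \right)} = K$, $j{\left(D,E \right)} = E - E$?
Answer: $0$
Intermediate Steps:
$j{\left(D,E \right)} = 0$
$h{\left(N,f \right)} = \frac{2}{105}$ ($h{\left(N,f \right)} = \frac{4 + 6 \left(-1\right)}{-105} = \left(4 - 6\right) \left(- \frac{1}{105}\right) = \left(-2\right) \left(- \frac{1}{105}\right) = \frac{2}{105}$)
$\frac{j{\left(-212,94 \right)}}{h{\left(6,29 \right)}} = \frac{0}{\frac{2}{105}} = 0 \cdot \frac{105}{2} = 0$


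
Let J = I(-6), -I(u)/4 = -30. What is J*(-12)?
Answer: -1440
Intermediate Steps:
I(u) = 120 (I(u) = -4*(-30) = 120)
J = 120
J*(-12) = 120*(-12) = -1440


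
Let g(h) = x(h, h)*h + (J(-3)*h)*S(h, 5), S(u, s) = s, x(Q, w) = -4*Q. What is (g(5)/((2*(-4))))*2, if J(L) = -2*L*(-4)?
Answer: 175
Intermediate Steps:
J(L) = 8*L
g(h) = -120*h - 4*h**2 (g(h) = (-4*h)*h + ((8*(-3))*h)*5 = -4*h**2 - 24*h*5 = -4*h**2 - 120*h = -120*h - 4*h**2)
(g(5)/((2*(-4))))*2 = ((-4*5*(30 + 5))/((2*(-4))))*2 = (-4*5*35/(-8))*2 = -700*(-1/8)*2 = (175/2)*2 = 175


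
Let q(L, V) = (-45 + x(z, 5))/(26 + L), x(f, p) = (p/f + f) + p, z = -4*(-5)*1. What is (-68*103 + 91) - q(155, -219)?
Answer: -5004933/724 ≈ -6912.9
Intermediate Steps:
z = 20 (z = 20*1 = 20)
x(f, p) = f + p + p/f (x(f, p) = (f + p/f) + p = f + p + p/f)
q(L, V) = -79/(4*(26 + L)) (q(L, V) = (-45 + (20 + 5 + 5/20))/(26 + L) = (-45 + (20 + 5 + 5*(1/20)))/(26 + L) = (-45 + (20 + 5 + 1/4))/(26 + L) = (-45 + 101/4)/(26 + L) = -79/(4*(26 + L)))
(-68*103 + 91) - q(155, -219) = (-68*103 + 91) - (-79)/(104 + 4*155) = (-7004 + 91) - (-79)/(104 + 620) = -6913 - (-79)/724 = -6913 - 1*(-79/724) = -6913 + 79/724 = -5004933/724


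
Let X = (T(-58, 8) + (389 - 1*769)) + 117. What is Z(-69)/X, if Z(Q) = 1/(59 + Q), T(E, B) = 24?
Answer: 1/2390 ≈ 0.00041841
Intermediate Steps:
X = -239 (X = (24 + (389 - 1*769)) + 117 = (24 + (389 - 769)) + 117 = (24 - 380) + 117 = -356 + 117 = -239)
Z(-69)/X = 1/((59 - 69)*(-239)) = -1/239/(-10) = -⅒*(-1/239) = 1/2390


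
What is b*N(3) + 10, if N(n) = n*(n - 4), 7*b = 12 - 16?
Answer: 82/7 ≈ 11.714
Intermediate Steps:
b = -4/7 (b = (12 - 16)/7 = (⅐)*(-4) = -4/7 ≈ -0.57143)
N(n) = n*(-4 + n)
b*N(3) + 10 = -12*(-4 + 3)/7 + 10 = -12*(-1)/7 + 10 = -4/7*(-3) + 10 = 12/7 + 10 = 82/7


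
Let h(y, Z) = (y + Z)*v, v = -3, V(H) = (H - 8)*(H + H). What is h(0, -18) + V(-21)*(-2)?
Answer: -2382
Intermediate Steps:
V(H) = 2*H*(-8 + H) (V(H) = (-8 + H)*(2*H) = 2*H*(-8 + H))
h(y, Z) = -3*Z - 3*y (h(y, Z) = (y + Z)*(-3) = (Z + y)*(-3) = -3*Z - 3*y)
h(0, -18) + V(-21)*(-2) = (-3*(-18) - 3*0) + (2*(-21)*(-8 - 21))*(-2) = (54 + 0) + (2*(-21)*(-29))*(-2) = 54 + 1218*(-2) = 54 - 2436 = -2382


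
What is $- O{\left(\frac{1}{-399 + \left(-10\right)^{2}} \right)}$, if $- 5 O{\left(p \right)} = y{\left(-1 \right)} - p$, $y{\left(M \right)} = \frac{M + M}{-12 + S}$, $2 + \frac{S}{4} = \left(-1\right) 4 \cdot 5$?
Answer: $\frac{349}{74750} \approx 0.0046689$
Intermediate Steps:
$S = -88$ ($S = -8 + 4 \left(-1\right) 4 \cdot 5 = -8 + 4 \left(\left(-4\right) 5\right) = -8 + 4 \left(-20\right) = -8 - 80 = -88$)
$y{\left(M \right)} = - \frac{M}{50}$ ($y{\left(M \right)} = \frac{M + M}{-12 - 88} = \frac{2 M}{-100} = 2 M \left(- \frac{1}{100}\right) = - \frac{M}{50}$)
$O{\left(p \right)} = - \frac{1}{250} + \frac{p}{5}$ ($O{\left(p \right)} = - \frac{\left(- \frac{1}{50}\right) \left(-1\right) - p}{5} = - \frac{\frac{1}{50} - p}{5} = - \frac{1}{250} + \frac{p}{5}$)
$- O{\left(\frac{1}{-399 + \left(-10\right)^{2}} \right)} = - (- \frac{1}{250} + \frac{1}{5 \left(-399 + \left(-10\right)^{2}\right)}) = - (- \frac{1}{250} + \frac{1}{5 \left(-399 + 100\right)}) = - (- \frac{1}{250} + \frac{1}{5 \left(-299\right)}) = - (- \frac{1}{250} + \frac{1}{5} \left(- \frac{1}{299}\right)) = - (- \frac{1}{250} - \frac{1}{1495}) = \left(-1\right) \left(- \frac{349}{74750}\right) = \frac{349}{74750}$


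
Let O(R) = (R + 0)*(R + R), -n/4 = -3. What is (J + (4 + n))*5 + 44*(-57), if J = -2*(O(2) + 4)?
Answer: -2548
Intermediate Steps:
n = 12 (n = -4*(-3) = 12)
O(R) = 2*R² (O(R) = R*(2*R) = 2*R²)
J = -24 (J = -2*(2*2² + 4) = -2*(2*4 + 4) = -2*(8 + 4) = -2*12 = -24)
(J + (4 + n))*5 + 44*(-57) = (-24 + (4 + 12))*5 + 44*(-57) = (-24 + 16)*5 - 2508 = -8*5 - 2508 = -40 - 2508 = -2548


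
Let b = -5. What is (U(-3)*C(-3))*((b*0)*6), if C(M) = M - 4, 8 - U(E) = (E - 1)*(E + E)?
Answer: 0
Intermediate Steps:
U(E) = 8 - 2*E*(-1 + E) (U(E) = 8 - (E - 1)*(E + E) = 8 - (-1 + E)*2*E = 8 - 2*E*(-1 + E))
C(M) = -4 + M
(U(-3)*C(-3))*((b*0)*6) = ((8 - 2*(-3)**2 + 2*(-3))*(-4 - 3))*(-5*0*6) = ((8 - 2*9 - 6)*(-7))*(0*6) = ((8 - 18 - 6)*(-7))*0 = -16*(-7)*0 = 112*0 = 0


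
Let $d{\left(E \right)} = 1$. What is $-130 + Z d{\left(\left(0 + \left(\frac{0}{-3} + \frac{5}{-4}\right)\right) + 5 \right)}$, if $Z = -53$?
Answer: $-183$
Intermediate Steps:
$-130 + Z d{\left(\left(0 + \left(\frac{0}{-3} + \frac{5}{-4}\right)\right) + 5 \right)} = -130 - 53 = -183$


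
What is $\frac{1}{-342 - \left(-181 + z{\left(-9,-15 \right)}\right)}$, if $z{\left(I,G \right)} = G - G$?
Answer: $- \frac{1}{161} \approx -0.0062112$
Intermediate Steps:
$z{\left(I,G \right)} = 0$
$\frac{1}{-342 - \left(-181 + z{\left(-9,-15 \right)}\right)} = \frac{1}{-342 + \left(181 - 0\right)} = \frac{1}{-342 + \left(181 + 0\right)} = \frac{1}{-342 + 181} = \frac{1}{-161} = - \frac{1}{161}$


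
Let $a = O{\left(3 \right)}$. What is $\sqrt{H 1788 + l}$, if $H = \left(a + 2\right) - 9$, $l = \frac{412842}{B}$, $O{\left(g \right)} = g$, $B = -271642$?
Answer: $\frac{3 i \sqrt{14662604543097}}{135821} \approx 84.578 i$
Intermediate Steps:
$a = 3$
$l = - \frac{206421}{135821}$ ($l = \frac{412842}{-271642} = 412842 \left(- \frac{1}{271642}\right) = - \frac{206421}{135821} \approx -1.5198$)
$H = -4$ ($H = \left(3 + 2\right) - 9 = 5 - 9 = -4$)
$\sqrt{H 1788 + l} = \sqrt{\left(-4\right) 1788 - \frac{206421}{135821}} = \sqrt{-7152 - \frac{206421}{135821}} = \sqrt{- \frac{971598213}{135821}} = \frac{3 i \sqrt{14662604543097}}{135821}$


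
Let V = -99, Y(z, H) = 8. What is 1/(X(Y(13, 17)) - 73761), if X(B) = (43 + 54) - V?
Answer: -1/73565 ≈ -1.3593e-5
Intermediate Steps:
X(B) = 196 (X(B) = (43 + 54) - 1*(-99) = 97 + 99 = 196)
1/(X(Y(13, 17)) - 73761) = 1/(196 - 73761) = 1/(-73565) = -1/73565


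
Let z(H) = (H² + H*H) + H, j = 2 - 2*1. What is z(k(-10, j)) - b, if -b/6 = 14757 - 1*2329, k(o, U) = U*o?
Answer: 74568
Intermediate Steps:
j = 0 (j = 2 - 2 = 0)
b = -74568 (b = -6*(14757 - 1*2329) = -6*(14757 - 2329) = -6*12428 = -74568)
z(H) = H + 2*H² (z(H) = (H² + H²) + H = 2*H² + H = H + 2*H²)
z(k(-10, j)) - b = (0*(-10))*(1 + 2*(0*(-10))) - 1*(-74568) = 0*(1 + 2*0) + 74568 = 0*(1 + 0) + 74568 = 0*1 + 74568 = 0 + 74568 = 74568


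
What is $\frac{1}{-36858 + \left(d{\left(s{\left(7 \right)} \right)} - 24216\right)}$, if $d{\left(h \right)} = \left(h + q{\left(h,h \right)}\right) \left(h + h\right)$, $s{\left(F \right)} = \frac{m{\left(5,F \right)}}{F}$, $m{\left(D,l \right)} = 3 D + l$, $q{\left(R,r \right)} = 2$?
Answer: $- \frac{49}{2991042} \approx -1.6382 \cdot 10^{-5}$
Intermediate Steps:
$m{\left(D,l \right)} = l + 3 D$
$s{\left(F \right)} = \frac{15 + F}{F}$ ($s{\left(F \right)} = \frac{F + 3 \cdot 5}{F} = \frac{F + 15}{F} = \frac{15 + F}{F}$)
$d{\left(h \right)} = 2 h \left(2 + h\right)$ ($d{\left(h \right)} = \left(h + 2\right) \left(h + h\right) = \left(2 + h\right) 2 h = 2 h \left(2 + h\right)$)
$\frac{1}{-36858 + \left(d{\left(s{\left(7 \right)} \right)} - 24216\right)} = \frac{1}{-36858 - \left(24216 - 2 \frac{15 + 7}{7} \left(2 + \frac{15 + 7}{7}\right)\right)} = \frac{1}{-36858 - \left(24216 - 2 \cdot \frac{1}{7} \cdot 22 \left(2 + \frac{1}{7} \cdot 22\right)\right)} = \frac{1}{-36858 - \left(24216 - \frac{44 \left(2 + \frac{22}{7}\right)}{7}\right)} = \frac{1}{-36858 - \left(24216 - \frac{1584}{49}\right)} = \frac{1}{-36858 + \left(\frac{1584}{49} - 24216\right)} = \frac{1}{-36858 - \frac{1185000}{49}} = \frac{1}{- \frac{2991042}{49}} = - \frac{49}{2991042}$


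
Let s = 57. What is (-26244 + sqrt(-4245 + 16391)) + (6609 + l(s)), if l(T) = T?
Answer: -19578 + sqrt(12146) ≈ -19468.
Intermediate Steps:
(-26244 + sqrt(-4245 + 16391)) + (6609 + l(s)) = (-26244 + sqrt(-4245 + 16391)) + (6609 + 57) = (-26244 + sqrt(12146)) + 6666 = -19578 + sqrt(12146)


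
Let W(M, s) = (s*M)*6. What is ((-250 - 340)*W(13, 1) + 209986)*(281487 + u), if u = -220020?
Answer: 10078498122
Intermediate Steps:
W(M, s) = 6*M*s (W(M, s) = (M*s)*6 = 6*M*s)
((-250 - 340)*W(13, 1) + 209986)*(281487 + u) = ((-250 - 340)*(6*13*1) + 209986)*(281487 - 220020) = (-590*78 + 209986)*61467 = (-46020 + 209986)*61467 = 163966*61467 = 10078498122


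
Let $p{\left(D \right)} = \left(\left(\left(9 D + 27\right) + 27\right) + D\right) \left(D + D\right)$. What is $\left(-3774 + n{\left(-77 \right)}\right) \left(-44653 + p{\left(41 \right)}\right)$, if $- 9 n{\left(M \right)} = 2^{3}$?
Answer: $\frac{224398270}{9} \approx 2.4933 \cdot 10^{7}$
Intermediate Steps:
$n{\left(M \right)} = - \frac{8}{9}$ ($n{\left(M \right)} = - \frac{2^{3}}{9} = \left(- \frac{1}{9}\right) 8 = - \frac{8}{9}$)
$p{\left(D \right)} = 2 D \left(54 + 10 D\right)$ ($p{\left(D \right)} = \left(\left(\left(27 + 9 D\right) + 27\right) + D\right) 2 D = \left(\left(54 + 9 D\right) + D\right) 2 D = \left(54 + 10 D\right) 2 D = 2 D \left(54 + 10 D\right)$)
$\left(-3774 + n{\left(-77 \right)}\right) \left(-44653 + p{\left(41 \right)}\right) = \left(-3774 - \frac{8}{9}\right) \left(-44653 + 4 \cdot 41 \left(27 + 5 \cdot 41\right)\right) = - \frac{33974 \left(-44653 + 4 \cdot 41 \left(27 + 205\right)\right)}{9} = - \frac{33974 \left(-44653 + 4 \cdot 41 \cdot 232\right)}{9} = - \frac{33974 \left(-44653 + 38048\right)}{9} = \left(- \frac{33974}{9}\right) \left(-6605\right) = \frac{224398270}{9}$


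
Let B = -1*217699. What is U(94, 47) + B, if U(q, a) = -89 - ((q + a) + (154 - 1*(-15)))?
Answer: -218098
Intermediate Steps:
U(q, a) = -258 - a - q (U(q, a) = -89 - ((a + q) + (154 + 15)) = -89 - ((a + q) + 169) = -89 - (169 + a + q) = -89 + (-169 - a - q) = -258 - a - q)
B = -217699
U(94, 47) + B = (-258 - 1*47 - 1*94) - 217699 = (-258 - 47 - 94) - 217699 = -399 - 217699 = -218098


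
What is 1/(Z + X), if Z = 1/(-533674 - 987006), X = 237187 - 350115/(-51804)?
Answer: 6564775560/1557123788485253 ≈ 4.2160e-6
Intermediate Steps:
X = 4095861821/17268 (X = 237187 - 350115*(-1)/51804 = 237187 - 1*(-116705/17268) = 237187 + 116705/17268 = 4095861821/17268 ≈ 2.3719e+5)
Z = -1/1520680 (Z = 1/(-1520680) = -1/1520680 ≈ -6.5760e-7)
1/(Z + X) = 1/(-1/1520680 + 4095861821/17268) = 1/(1557123788485253/6564775560) = 6564775560/1557123788485253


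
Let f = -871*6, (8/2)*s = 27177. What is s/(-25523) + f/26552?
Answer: -78446031/169421674 ≈ -0.46302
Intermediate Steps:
s = 27177/4 (s = (1/4)*27177 = 27177/4 ≈ 6794.3)
f = -5226
s/(-25523) + f/26552 = (27177/4)/(-25523) - 5226/26552 = (27177/4)*(-1/25523) - 5226*1/26552 = -27177/102092 - 2613/13276 = -78446031/169421674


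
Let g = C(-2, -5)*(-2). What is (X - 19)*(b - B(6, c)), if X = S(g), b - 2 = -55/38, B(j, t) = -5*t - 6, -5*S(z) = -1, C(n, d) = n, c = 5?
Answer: -56353/95 ≈ -593.19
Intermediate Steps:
g = 4 (g = -2*(-2) = 4)
S(z) = ⅕ (S(z) = -⅕*(-1) = ⅕)
B(j, t) = -6 - 5*t
b = 21/38 (b = 2 - 55/38 = 21/38 ≈ 0.55263)
X = ⅕ ≈ 0.20000
(X - 19)*(b - B(6, c)) = (⅕ - 19)*(21/38 - (-6 - 5*5)) = -94*(21/38 - (-6 - 25))/5 = -94*(21/38 - 1*(-31))/5 = -94*(21/38 + 31)/5 = -94/5*1199/38 = -56353/95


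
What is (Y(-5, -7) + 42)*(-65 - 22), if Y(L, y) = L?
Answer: -3219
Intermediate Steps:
(Y(-5, -7) + 42)*(-65 - 22) = (-5 + 42)*(-65 - 22) = 37*(-87) = -3219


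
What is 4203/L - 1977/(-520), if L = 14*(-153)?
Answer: 113843/61880 ≈ 1.8397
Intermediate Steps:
L = -2142
4203/L - 1977/(-520) = 4203/(-2142) - 1977/(-520) = 4203*(-1/2142) - 1977*(-1/520) = -467/238 + 1977/520 = 113843/61880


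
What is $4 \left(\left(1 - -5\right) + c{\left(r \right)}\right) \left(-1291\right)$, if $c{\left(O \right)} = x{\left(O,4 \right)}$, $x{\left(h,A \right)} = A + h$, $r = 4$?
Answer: $-72296$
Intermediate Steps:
$c{\left(O \right)} = 4 + O$
$4 \left(\left(1 - -5\right) + c{\left(r \right)}\right) \left(-1291\right) = 4 \left(\left(1 - -5\right) + \left(4 + 4\right)\right) \left(-1291\right) = 4 \left(\left(1 + 5\right) + 8\right) \left(-1291\right) = 4 \left(6 + 8\right) \left(-1291\right) = 4 \cdot 14 \left(-1291\right) = 56 \left(-1291\right) = -72296$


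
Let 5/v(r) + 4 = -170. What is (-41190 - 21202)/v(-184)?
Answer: 10856208/5 ≈ 2.1712e+6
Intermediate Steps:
v(r) = -5/174 (v(r) = 5/(-4 - 170) = 5/(-174) = 5*(-1/174) = -5/174)
(-41190 - 21202)/v(-184) = (-41190 - 21202)/(-5/174) = -62392*(-174/5) = 10856208/5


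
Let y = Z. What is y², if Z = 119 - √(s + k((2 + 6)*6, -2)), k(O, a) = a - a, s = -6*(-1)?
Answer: (119 - √6)² ≈ 13584.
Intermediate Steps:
s = 6
k(O, a) = 0
Z = 119 - √6 (Z = 119 - √(6 + 0) = 119 - √6 ≈ 116.55)
y = 119 - √6 ≈ 116.55
y² = (119 - √6)²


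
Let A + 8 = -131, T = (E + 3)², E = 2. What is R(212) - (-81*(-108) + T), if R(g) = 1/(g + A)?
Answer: -640428/73 ≈ -8773.0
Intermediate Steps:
T = 25 (T = (2 + 3)² = 5² = 25)
A = -139 (A = -8 - 131 = -139)
R(g) = 1/(-139 + g) (R(g) = 1/(g - 139) = 1/(-139 + g))
R(212) - (-81*(-108) + T) = 1/(-139 + 212) - (-81*(-108) + 25) = 1/73 - (8748 + 25) = 1/73 - 1*8773 = 1/73 - 8773 = -640428/73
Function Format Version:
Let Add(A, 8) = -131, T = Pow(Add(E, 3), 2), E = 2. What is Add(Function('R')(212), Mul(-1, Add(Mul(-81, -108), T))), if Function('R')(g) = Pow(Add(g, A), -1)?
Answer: Rational(-640428, 73) ≈ -8773.0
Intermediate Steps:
T = 25 (T = Pow(Add(2, 3), 2) = Pow(5, 2) = 25)
A = -139 (A = Add(-8, -131) = -139)
Function('R')(g) = Pow(Add(-139, g), -1) (Function('R')(g) = Pow(Add(g, -139), -1) = Pow(Add(-139, g), -1))
Add(Function('R')(212), Mul(-1, Add(Mul(-81, -108), T))) = Add(Pow(Add(-139, 212), -1), Mul(-1, Add(Mul(-81, -108), 25))) = Add(Pow(73, -1), Mul(-1, Add(8748, 25))) = Add(Rational(1, 73), Mul(-1, 8773)) = Add(Rational(1, 73), -8773) = Rational(-640428, 73)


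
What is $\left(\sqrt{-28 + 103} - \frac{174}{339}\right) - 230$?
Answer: $- \frac{26048}{113} + 5 \sqrt{3} \approx -221.85$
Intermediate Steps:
$\left(\sqrt{-28 + 103} - \frac{174}{339}\right) - 230 = \left(\sqrt{75} - \frac{58}{113}\right) - 230 = \left(5 \sqrt{3} - \frac{58}{113}\right) - 230 = \left(- \frac{58}{113} + 5 \sqrt{3}\right) - 230 = - \frac{26048}{113} + 5 \sqrt{3}$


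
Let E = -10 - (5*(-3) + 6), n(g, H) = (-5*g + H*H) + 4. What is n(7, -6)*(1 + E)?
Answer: 0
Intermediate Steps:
n(g, H) = 4 + H² - 5*g (n(g, H) = (-5*g + H²) + 4 = (H² - 5*g) + 4 = 4 + H² - 5*g)
E = -1 (E = -10 - (-15 + 6) = -10 - 1*(-9) = -10 + 9 = -1)
n(7, -6)*(1 + E) = (4 + (-6)² - 5*7)*(1 - 1) = (4 + 36 - 35)*0 = 5*0 = 0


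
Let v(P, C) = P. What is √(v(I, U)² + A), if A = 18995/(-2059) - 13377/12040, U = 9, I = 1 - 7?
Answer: √95682210670/61060 ≈ 5.0659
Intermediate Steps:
I = -6
A = -1262281/122120 (A = 18995*(-1/2059) - 13377*1/12040 = -655/71 - 1911/1720 = -1262281/122120 ≈ -10.336)
√(v(I, U)² + A) = √((-6)² - 1262281/122120) = √(36 - 1262281/122120) = √(3134039/122120) = √95682210670/61060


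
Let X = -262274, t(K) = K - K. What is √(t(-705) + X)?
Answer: I*√262274 ≈ 512.13*I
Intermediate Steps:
t(K) = 0
√(t(-705) + X) = √(0 - 262274) = √(-262274) = I*√262274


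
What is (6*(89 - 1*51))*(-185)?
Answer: -42180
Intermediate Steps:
(6*(89 - 1*51))*(-185) = (6*(89 - 51))*(-185) = (6*38)*(-185) = 228*(-185) = -42180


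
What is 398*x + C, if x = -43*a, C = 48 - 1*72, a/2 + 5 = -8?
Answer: 444940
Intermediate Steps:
a = -26 (a = -10 + 2*(-8) = -10 - 16 = -26)
C = -24 (C = 48 - 72 = -24)
x = 1118 (x = -43*(-26) = 1118)
398*x + C = 398*1118 - 24 = 444964 - 24 = 444940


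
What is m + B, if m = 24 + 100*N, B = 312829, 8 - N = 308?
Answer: 282853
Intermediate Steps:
N = -300 (N = 8 - 1*308 = 8 - 308 = -300)
m = -29976 (m = 24 + 100*(-300) = 24 - 30000 = -29976)
m + B = -29976 + 312829 = 282853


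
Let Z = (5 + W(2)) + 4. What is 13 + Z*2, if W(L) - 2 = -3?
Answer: 29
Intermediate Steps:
W(L) = -1 (W(L) = 2 - 3 = -1)
Z = 8 (Z = (5 - 1) + 4 = 4 + 4 = 8)
13 + Z*2 = 13 + 8*2 = 13 + 16 = 29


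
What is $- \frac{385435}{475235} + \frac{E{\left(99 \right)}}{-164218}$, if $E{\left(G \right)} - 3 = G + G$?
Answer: $- \frac{12678177413}{15608428246} \approx -0.81226$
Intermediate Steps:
$E{\left(G \right)} = 3 + 2 G$ ($E{\left(G \right)} = 3 + \left(G + G\right) = 3 + 2 G$)
$- \frac{385435}{475235} + \frac{E{\left(99 \right)}}{-164218} = - \frac{385435}{475235} + \frac{3 + 2 \cdot 99}{-164218} = \left(-385435\right) \frac{1}{475235} + \left(3 + 198\right) \left(- \frac{1}{164218}\right) = - \frac{77087}{95047} + 201 \left(- \frac{1}{164218}\right) = - \frac{77087}{95047} - \frac{201}{164218} = - \frac{12678177413}{15608428246}$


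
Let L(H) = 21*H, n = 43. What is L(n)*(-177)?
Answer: -159831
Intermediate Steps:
L(n)*(-177) = (21*43)*(-177) = 903*(-177) = -159831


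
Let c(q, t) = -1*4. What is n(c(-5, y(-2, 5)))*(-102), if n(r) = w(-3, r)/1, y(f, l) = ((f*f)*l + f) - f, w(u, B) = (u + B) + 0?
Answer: 714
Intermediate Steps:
w(u, B) = B + u (w(u, B) = (B + u) + 0 = B + u)
y(f, l) = l*f² (y(f, l) = (f²*l + f) - f = (l*f² + f) - f = (f + l*f²) - f = l*f²)
c(q, t) = -4
n(r) = -3 + r (n(r) = (r - 3)/1 = (-3 + r)*1 = -3 + r)
n(c(-5, y(-2, 5)))*(-102) = (-3 - 4)*(-102) = -7*(-102) = 714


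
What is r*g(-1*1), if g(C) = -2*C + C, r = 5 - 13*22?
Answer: -281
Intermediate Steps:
r = -281 (r = 5 - 286 = -281)
g(C) = -C
r*g(-1*1) = -(-281)*(-1*1) = -(-281)*(-1) = -281*1 = -281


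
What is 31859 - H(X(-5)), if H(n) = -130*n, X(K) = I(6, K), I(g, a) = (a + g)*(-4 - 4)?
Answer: 30819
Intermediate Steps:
I(g, a) = -8*a - 8*g (I(g, a) = (a + g)*(-8) = -8*a - 8*g)
X(K) = -48 - 8*K (X(K) = -8*K - 8*6 = -8*K - 48 = -48 - 8*K)
31859 - H(X(-5)) = 31859 - (-130)*(-48 - 8*(-5)) = 31859 - (-130)*(-48 + 40) = 31859 - (-130)*(-8) = 31859 - 1*1040 = 31859 - 1040 = 30819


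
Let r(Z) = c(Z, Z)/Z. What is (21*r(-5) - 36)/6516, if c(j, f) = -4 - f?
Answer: -67/10860 ≈ -0.0061694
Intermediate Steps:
r(Z) = (-4 - Z)/Z
(21*r(-5) - 36)/6516 = (21*((-4 - 1*(-5))/(-5)) - 36)/6516 = (21*(-(-4 + 5)/5) - 36)*(1/6516) = (21*(-⅕*1) - 36)*(1/6516) = (21*(-⅕) - 36)*(1/6516) = (-21/5 - 36)*(1/6516) = -201/5*1/6516 = -67/10860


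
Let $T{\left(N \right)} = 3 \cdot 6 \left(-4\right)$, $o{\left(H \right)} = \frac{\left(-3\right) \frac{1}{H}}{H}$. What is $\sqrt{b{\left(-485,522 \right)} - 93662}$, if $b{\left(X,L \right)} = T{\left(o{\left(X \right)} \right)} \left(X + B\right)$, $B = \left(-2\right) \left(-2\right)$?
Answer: $i \sqrt{59030} \approx 242.96 i$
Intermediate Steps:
$B = 4$
$o{\left(H \right)} = - \frac{3}{H^{2}}$
$T{\left(N \right)} = -72$ ($T{\left(N \right)} = 18 \left(-4\right) = -72$)
$b{\left(X,L \right)} = -288 - 72 X$ ($b{\left(X,L \right)} = - 72 \left(X + 4\right) = - 72 \left(4 + X\right) = -288 - 72 X$)
$\sqrt{b{\left(-485,522 \right)} - 93662} = \sqrt{\left(-288 - -34920\right) - 93662} = \sqrt{\left(-288 + 34920\right) - 93662} = \sqrt{34632 - 93662} = \sqrt{-59030} = i \sqrt{59030}$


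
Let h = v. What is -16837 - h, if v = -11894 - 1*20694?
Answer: 15751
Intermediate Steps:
v = -32588 (v = -11894 - 20694 = -32588)
h = -32588
-16837 - h = -16837 - 1*(-32588) = -16837 + 32588 = 15751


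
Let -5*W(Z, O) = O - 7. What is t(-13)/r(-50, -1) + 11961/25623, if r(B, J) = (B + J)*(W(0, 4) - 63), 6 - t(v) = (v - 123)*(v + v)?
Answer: -373109/580788 ≈ -0.64242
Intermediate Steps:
W(Z, O) = 7/5 - O/5 (W(Z, O) = -(O - 7)/5 = -(-7 + O)/5 = 7/5 - O/5)
t(v) = 6 - 2*v*(-123 + v) (t(v) = 6 - (v - 123)*(v + v) = 6 - (-123 + v)*2*v = 6 - 2*v*(-123 + v))
r(B, J) = -312*B/5 - 312*J/5 (r(B, J) = (B + J)*((7/5 - ⅕*4) - 63) = (B + J)*((7/5 - ⅘) - 63) = (B + J)*(⅗ - 63) = (B + J)*(-312/5) = -312*B/5 - 312*J/5)
t(-13)/r(-50, -1) + 11961/25623 = (6 - 2*(-13)² + 246*(-13))/(-312/5*(-50) - 312/5*(-1)) + 11961/25623 = (6 - 2*169 - 3198)/(3120 + 312/5) + 11961*(1/25623) = (6 - 338 - 3198)/(15912/5) + 443/949 = -3530*5/15912 + 443/949 = -8825/7956 + 443/949 = -373109/580788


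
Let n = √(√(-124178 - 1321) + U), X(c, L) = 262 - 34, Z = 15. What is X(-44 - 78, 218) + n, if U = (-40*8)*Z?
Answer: 228 + √(-4800 + I*√125499) ≈ 230.55 + 69.329*I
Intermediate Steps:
X(c, L) = 228
U = -4800 (U = -40*8*15 = -5*64*15 = -320*15 = -4800)
n = √(-4800 + I*√125499) (n = √(√(-124178 - 1321) - 4800) = √(√(-125499) - 4800) = √(I*√125499 - 4800) = √(-4800 + I*√125499) ≈ 2.5549 + 69.329*I)
X(-44 - 78, 218) + n = 228 + √(-4800 + I*√125499)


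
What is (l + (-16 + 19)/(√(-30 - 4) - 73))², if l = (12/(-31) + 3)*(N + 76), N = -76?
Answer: 9/(73 - I*√34)² ≈ 0.0016569 + 0.00026639*I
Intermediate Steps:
l = 0 (l = (12/(-31) + 3)*(-76 + 76) = (12*(-1/31) + 3)*0 = (-12/31 + 3)*0 = (81/31)*0 = 0)
(l + (-16 + 19)/(√(-30 - 4) - 73))² = (0 + (-16 + 19)/(√(-30 - 4) - 73))² = (0 + 3/(√(-34) - 73))² = (0 + 3/(I*√34 - 73))² = (0 + 3/(-73 + I*√34))² = (3/(-73 + I*√34))² = 9/(-73 + I*√34)²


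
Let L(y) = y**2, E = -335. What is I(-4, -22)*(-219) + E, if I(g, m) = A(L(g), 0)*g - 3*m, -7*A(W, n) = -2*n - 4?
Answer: -100019/7 ≈ -14288.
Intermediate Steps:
A(W, n) = 4/7 + 2*n/7 (A(W, n) = -(-2*n - 4)/7 = -(-4 - 2*n)/7 = 4/7 + 2*n/7)
I(g, m) = -3*m + 4*g/7 (I(g, m) = (4/7 + (2/7)*0)*g - 3*m = (4/7 + 0)*g - 3*m = 4*g/7 - 3*m = -3*m + 4*g/7)
I(-4, -22)*(-219) + E = (-3*(-22) + (4/7)*(-4))*(-219) - 335 = (66 - 16/7)*(-219) - 335 = (446/7)*(-219) - 335 = -97674/7 - 335 = -100019/7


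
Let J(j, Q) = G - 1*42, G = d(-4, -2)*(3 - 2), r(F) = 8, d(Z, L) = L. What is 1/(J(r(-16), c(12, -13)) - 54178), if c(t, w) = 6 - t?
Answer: -1/54222 ≈ -1.8443e-5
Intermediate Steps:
G = -2 (G = -2*(3 - 2) = -2*1 = -2)
J(j, Q) = -44 (J(j, Q) = -2 - 1*42 = -2 - 42 = -44)
1/(J(r(-16), c(12, -13)) - 54178) = 1/(-44 - 54178) = 1/(-54222) = -1/54222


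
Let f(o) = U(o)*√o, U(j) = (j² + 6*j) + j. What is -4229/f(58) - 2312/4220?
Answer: -578/1055 - 4229*√58/218660 ≈ -0.69516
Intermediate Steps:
U(j) = j² + 7*j
f(o) = o^(3/2)*(7 + o) (f(o) = (o*(7 + o))*√o = o^(3/2)*(7 + o))
-4229/f(58) - 2312/4220 = -4229*√58/(3364*(7 + 58)) - 2312/4220 = -4229*√58/218660 - 2312*1/4220 = -4229*√58/218660 - 578/1055 = -578/1055 - 4229*√58/218660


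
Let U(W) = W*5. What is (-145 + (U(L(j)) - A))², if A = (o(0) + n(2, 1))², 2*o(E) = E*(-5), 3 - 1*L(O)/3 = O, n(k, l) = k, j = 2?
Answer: 17956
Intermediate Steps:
L(O) = 9 - 3*O
U(W) = 5*W
o(E) = -5*E/2 (o(E) = (E*(-5))/2 = (-5*E)/2 = -5*E/2)
A = 4 (A = (-5/2*0 + 2)² = (0 + 2)² = 2² = 4)
(-145 + (U(L(j)) - A))² = (-145 + (5*(9 - 3*2) - 1*4))² = (-145 + (5*(9 - 6) - 4))² = (-145 + (5*3 - 4))² = (-145 + (15 - 4))² = (-145 + 11)² = (-134)² = 17956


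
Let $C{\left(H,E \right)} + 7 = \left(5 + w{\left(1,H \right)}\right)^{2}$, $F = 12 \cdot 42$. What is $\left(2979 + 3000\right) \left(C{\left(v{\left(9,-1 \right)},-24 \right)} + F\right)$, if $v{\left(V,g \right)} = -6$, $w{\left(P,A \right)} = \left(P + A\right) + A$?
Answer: $3186807$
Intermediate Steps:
$w{\left(P,A \right)} = P + 2 A$ ($w{\left(P,A \right)} = \left(A + P\right) + A = P + 2 A$)
$F = 504$
$C{\left(H,E \right)} = -7 + \left(6 + 2 H\right)^{2}$ ($C{\left(H,E \right)} = -7 + \left(5 + \left(1 + 2 H\right)\right)^{2} = -7 + \left(6 + 2 H\right)^{2}$)
$\left(2979 + 3000\right) \left(C{\left(v{\left(9,-1 \right)},-24 \right)} + F\right) = \left(2979 + 3000\right) \left(\left(-7 + 4 \left(3 - 6\right)^{2}\right) + 504\right) = 5979 \left(\left(-7 + 4 \left(-3\right)^{2}\right) + 504\right) = 5979 \left(\left(-7 + 4 \cdot 9\right) + 504\right) = 5979 \left(\left(-7 + 36\right) + 504\right) = 5979 \left(29 + 504\right) = 5979 \cdot 533 = 3186807$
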